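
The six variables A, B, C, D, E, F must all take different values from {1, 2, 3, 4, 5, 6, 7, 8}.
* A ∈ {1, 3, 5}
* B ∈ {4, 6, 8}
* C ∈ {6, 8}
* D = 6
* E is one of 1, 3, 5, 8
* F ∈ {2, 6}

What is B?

D's domain is down to {6}, so D = 6. Eliminate 6 elsewhere: B, C, F.
F has just one choice, so F = 2.
C must be 8 (only option left). So B, E can't be 8.
So B = 4.

4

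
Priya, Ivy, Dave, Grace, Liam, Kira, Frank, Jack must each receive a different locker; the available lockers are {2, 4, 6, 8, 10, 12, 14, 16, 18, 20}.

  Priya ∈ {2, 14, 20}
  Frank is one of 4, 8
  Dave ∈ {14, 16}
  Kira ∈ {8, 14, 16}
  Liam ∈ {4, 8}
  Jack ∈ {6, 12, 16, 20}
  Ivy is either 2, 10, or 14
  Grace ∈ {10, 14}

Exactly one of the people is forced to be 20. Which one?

The 2 variables Liam and Frank are confined to {4, 8}, which locks those values in; drop them from Kira.
The 2 variables Dave and Kira are confined to {14, 16}, which locks those values in; drop them from Priya, Ivy, Grace, Jack.
Grace has just one choice, so Grace = 10. Eliminate 10 elsewhere: Ivy.
Ivy has just one choice, so Ivy = 2. Eliminate 2 elsewhere: Priya.
So 20 goes to Priya.

Priya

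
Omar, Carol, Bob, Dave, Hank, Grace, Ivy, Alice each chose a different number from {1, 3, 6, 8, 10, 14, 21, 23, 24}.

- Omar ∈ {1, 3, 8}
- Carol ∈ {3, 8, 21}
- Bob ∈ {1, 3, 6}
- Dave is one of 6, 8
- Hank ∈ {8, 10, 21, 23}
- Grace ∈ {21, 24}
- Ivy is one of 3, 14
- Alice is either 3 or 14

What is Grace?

24

Ivy and Alice share exactly the 2 values {3, 14}; by pigeonhole those values go to them, so strike 3, 14 from Omar, Carol, Bob.
Omar, Bob, Dave between them cover only {1, 6, 8} — a naked triple. Remove those values from Carol, Hank.
That leaves Carol = 21. Eliminate 21 elsewhere: Hank, Grace.
So Grace = 24.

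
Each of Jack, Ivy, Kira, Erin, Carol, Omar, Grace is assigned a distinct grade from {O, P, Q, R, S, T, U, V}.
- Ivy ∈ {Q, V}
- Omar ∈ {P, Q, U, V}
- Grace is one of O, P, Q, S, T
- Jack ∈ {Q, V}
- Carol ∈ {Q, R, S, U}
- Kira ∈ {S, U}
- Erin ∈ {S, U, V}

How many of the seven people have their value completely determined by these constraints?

The 2 variables Jack and Ivy are confined to {Q, V}, which locks those values in; drop them from Erin, Carol, Omar, Grace.
Kira and Erin between them cover only {S, U} — a naked pair. Remove those values from Carol, Omar, Grace.
Carol has just one choice, so Carol = R.
Omar has just one choice, so Omar = P. So Grace can't be P.
Determined: Carol=R, Omar=P. The other people each still have more than one consistent value. That makes 2.

2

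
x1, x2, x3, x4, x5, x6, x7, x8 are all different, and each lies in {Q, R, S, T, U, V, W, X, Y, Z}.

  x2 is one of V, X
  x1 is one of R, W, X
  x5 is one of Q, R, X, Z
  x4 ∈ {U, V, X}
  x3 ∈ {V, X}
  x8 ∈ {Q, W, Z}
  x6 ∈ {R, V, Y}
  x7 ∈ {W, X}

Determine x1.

The 8 variables together cover exactly {Q, R, U, V, W, X, Y, Z} — 8 values for 8 variables — and U appears only in x4's list, so x4 = U.
The 7 still-open variables draw from only 7 values {Q, R, V, W, X, Y, Z}, so each is used; only x6 can be Y, hence x6 = Y.
The 2 variables x2 and x3 are confined to {V, X}, which locks those values in; drop them from x1, x5, x7.
That leaves x7 = W. Remove W from x1, x8.
So x1 = R.

R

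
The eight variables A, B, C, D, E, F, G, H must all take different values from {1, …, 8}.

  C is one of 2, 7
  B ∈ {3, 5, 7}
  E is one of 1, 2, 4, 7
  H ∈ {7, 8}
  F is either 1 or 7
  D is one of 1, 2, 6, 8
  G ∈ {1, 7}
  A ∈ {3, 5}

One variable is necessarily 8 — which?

Among the 8 variables, 4 fits only E (and all 8 values in {1, 2, 3, 4, 5, 6, 7, 8} must be used), so E = 4.
The 7 still-open variables draw from only 7 values {1, 2, 3, 5, 6, 7, 8}, so each is used; only D can be 6, hence D = 6.
Among the 6 still-open variables, 2 fits only C (and all 6 values in {1, 2, 3, 5, 7, 8} must be used), so C = 2.
Among the 5 still-open variables, 8 fits only H (and all 5 values in {1, 3, 5, 7, 8} must be used), so H = 8.

H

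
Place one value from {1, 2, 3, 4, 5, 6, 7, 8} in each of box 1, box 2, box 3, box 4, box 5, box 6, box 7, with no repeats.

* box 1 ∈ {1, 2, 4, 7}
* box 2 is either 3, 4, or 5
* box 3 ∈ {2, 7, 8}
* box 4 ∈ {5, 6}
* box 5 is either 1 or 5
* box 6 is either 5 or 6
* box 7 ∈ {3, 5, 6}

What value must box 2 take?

The 2 variables box 4 and box 6 are confined to {5, 6}, which locks those values in; drop them from box 2, box 5, box 7.
box 5 has just one choice, so box 5 = 1. Strike 1 from box 1.
box 7 must be 3 (only option left). Remove 3 from box 2.
So box 2 = 4.

4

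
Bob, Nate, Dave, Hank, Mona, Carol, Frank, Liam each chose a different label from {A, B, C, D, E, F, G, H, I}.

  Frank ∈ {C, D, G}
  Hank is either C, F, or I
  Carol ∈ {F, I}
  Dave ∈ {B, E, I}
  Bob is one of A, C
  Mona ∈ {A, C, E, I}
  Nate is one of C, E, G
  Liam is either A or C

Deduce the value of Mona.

E

Among the 8 variables, B fits only Dave (and all 8 values in {A, B, C, D, E, F, G, I} must be used), so Dave = B.
The 7 still-open variables draw from only 7 values {A, C, D, E, F, G, I}, so each is used; only Frank can be D, hence Frank = D.
The 6 still-open variables together cover exactly {A, C, E, F, G, I} — 6 values for 6 variables — and G appears only in Nate's list, so Nate = G.
Among the 5 still-open variables, E fits only Mona (and all 5 values in {A, C, E, F, I} must be used), so Mona = E.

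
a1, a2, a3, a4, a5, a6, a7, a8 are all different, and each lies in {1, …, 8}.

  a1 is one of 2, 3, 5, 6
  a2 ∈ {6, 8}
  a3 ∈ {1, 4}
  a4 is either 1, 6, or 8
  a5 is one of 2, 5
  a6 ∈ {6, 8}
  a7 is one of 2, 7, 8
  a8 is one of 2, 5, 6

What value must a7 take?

Among the 8 variables, 3 fits only a1 (and all 8 values in {1, 2, 3, 4, 5, 6, 7, 8} must be used), so a1 = 3.
The 7 still-open variables draw from only 7 values {1, 2, 4, 5, 6, 7, 8}, so each is used; only a3 can be 4, hence a3 = 4.
The 6 still-open variables draw from only 6 values {1, 2, 5, 6, 7, 8}, so each is used; only a4 can be 1, hence a4 = 1.
Among the 5 still-open variables, 7 fits only a7 (and all 5 values in {2, 5, 6, 7, 8} must be used), so a7 = 7.

7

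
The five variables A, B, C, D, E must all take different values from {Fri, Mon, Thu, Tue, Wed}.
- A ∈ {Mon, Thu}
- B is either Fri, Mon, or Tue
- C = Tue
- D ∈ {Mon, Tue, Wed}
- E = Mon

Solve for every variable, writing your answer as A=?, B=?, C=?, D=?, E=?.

A=Thu, B=Fri, C=Tue, D=Wed, E=Mon

C must be Tue (only option left). Remove Tue from B, D.
E's domain is down to {Mon}, so E = Mon. So A, B, D can't be Mon.
A must be Thu (only option left).
B must be Fri (only option left).
That leaves D = Wed.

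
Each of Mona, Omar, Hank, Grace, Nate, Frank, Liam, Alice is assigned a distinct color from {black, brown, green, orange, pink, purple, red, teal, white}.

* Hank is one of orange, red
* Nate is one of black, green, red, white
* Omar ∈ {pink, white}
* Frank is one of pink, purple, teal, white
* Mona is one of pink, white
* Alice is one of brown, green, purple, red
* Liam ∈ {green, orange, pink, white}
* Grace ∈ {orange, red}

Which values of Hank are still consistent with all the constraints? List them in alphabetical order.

orange, red

Mona and Omar share exactly the 2 values {pink, white}; by pigeonhole those values go to them, so strike pink, white from Nate, Frank, Liam.
Hank and Grace between them cover only {orange, red} — a naked pair. Remove those values from Nate, Liam, Alice.
Liam has just one choice, so Liam = green. So Nate, Alice can't be green.
That leaves Nate = black.
No further eliminations apply; Hank can still be any of orange, red.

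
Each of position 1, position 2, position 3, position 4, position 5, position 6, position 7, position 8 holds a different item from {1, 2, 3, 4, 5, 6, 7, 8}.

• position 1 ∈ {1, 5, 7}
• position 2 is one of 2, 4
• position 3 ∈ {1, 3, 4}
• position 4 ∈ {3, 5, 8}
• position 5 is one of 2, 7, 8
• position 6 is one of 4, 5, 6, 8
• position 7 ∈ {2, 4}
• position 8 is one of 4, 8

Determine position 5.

The 8 variables together cover exactly {1, 2, 3, 4, 5, 6, 7, 8} — 8 values for 8 variables — and 6 appears only in position 6's list, so position 6 = 6.
position 2 and position 7 share exactly the 2 values {2, 4}; by pigeonhole those values go to them, so strike 2, 4 from position 3, position 5, position 8.
position 8 has just one choice, so position 8 = 8. So position 4, position 5 can't be 8.
So position 5 = 7.

7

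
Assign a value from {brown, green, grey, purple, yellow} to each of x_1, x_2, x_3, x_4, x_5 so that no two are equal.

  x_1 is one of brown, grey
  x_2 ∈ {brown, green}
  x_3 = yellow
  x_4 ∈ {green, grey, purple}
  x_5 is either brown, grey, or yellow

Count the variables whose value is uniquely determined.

x_3 must be yellow (only option left). Strike yellow from x_5.
Among the 4 still-open variables, purple fits only x_4 (and all 4 values in {brown, green, grey, purple} must be used), so x_4 = purple.
The 3 still-open variables together cover exactly {brown, green, grey} — 3 values for 3 variables — and green appears only in x_2's list, so x_2 = green.
Determined: x_2=green, x_3=yellow, x_4=purple. The other variables each still have more than one consistent value. That makes 3.

3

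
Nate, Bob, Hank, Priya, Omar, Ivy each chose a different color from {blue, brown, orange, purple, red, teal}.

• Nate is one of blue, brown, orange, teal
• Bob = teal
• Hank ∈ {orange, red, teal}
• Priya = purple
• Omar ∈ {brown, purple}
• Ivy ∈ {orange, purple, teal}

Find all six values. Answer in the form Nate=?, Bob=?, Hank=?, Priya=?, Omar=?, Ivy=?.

Bob has just one choice, so Bob = teal. Remove teal from Nate, Hank, Ivy.
That leaves Priya = purple. Remove purple from Omar, Ivy.
Omar must be brown (only option left). So Nate can't be brown.
That leaves Ivy = orange. Eliminate orange elsewhere: Nate, Hank.
That leaves Nate = blue.
Hank must be red (only option left).

Nate=blue, Bob=teal, Hank=red, Priya=purple, Omar=brown, Ivy=orange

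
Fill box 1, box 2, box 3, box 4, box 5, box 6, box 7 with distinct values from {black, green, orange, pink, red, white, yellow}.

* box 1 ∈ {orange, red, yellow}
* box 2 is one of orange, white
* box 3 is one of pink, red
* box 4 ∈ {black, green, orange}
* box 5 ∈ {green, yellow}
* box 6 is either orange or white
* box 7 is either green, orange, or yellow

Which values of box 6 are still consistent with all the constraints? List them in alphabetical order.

orange, white

The 7 variables draw from only 7 values {black, green, orange, pink, red, white, yellow}, so each is used; only box 4 can be black, hence box 4 = black.
The 6 still-open variables together cover exactly {green, orange, pink, red, white, yellow} — 6 values for 6 variables — and pink appears only in box 3's list, so box 3 = pink.
The 5 still-open variables together cover exactly {green, orange, red, white, yellow} — 5 values for 5 variables — and red appears only in box 1's list, so box 1 = red.
box 2 and box 6 between them cover only {orange, white} — a naked pair. Remove those values from box 7.
No further eliminations apply; box 6 can still be any of orange, white.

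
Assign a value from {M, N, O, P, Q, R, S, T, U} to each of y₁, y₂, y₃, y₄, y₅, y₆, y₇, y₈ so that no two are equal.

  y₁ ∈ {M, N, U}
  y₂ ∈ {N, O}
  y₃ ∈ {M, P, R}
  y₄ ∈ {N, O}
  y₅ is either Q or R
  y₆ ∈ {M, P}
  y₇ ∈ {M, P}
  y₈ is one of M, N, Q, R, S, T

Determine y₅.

Q

The 2 variables y₂ and y₄ are confined to {N, O}, which locks those values in; drop them from y₁, y₈.
The 2 variables y₆ and y₇ are confined to {M, P}, which locks those values in; drop them from y₁, y₃, y₈.
y₁ has just one choice, so y₁ = U.
y₃ must be R (only option left). So y₅, y₈ can't be R.
So y₅ = Q.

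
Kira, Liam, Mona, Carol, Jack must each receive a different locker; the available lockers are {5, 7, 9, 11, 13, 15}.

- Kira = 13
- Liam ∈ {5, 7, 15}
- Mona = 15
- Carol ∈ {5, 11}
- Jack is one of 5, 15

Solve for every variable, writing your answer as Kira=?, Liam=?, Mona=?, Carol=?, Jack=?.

Kira has just one choice, so Kira = 13.
Mona has just one choice, so Mona = 15. Eliminate 15 elsewhere: Liam, Jack.
That leaves Jack = 5. Eliminate 5 elsewhere: Liam, Carol.
Liam's domain is down to {7}, so Liam = 7.
That leaves Carol = 11.

Kira=13, Liam=7, Mona=15, Carol=11, Jack=5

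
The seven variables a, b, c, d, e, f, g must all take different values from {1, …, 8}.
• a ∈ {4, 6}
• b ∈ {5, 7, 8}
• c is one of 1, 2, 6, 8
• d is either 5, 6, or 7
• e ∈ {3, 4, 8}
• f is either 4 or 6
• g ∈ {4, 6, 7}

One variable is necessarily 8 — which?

a and f between them cover only {4, 6} — a naked pair. Remove those values from c, d, e, g.
g has just one choice, so g = 7. Strike 7 from b, d.
d must be 5 (only option left). Remove 5 from b.
So 8 goes to b.

b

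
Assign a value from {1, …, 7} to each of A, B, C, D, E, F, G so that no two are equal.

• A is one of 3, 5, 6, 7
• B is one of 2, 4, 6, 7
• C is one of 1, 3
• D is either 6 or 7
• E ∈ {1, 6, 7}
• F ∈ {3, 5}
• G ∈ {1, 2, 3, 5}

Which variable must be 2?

G

The 7 variables together cover exactly {1, 2, 3, 4, 5, 6, 7} — 7 values for 7 variables — and 4 appears only in B's list, so B = 4.
The 6 still-open variables draw from only 6 values {1, 2, 3, 5, 6, 7}, so each is used; only G can be 2, hence G = 2.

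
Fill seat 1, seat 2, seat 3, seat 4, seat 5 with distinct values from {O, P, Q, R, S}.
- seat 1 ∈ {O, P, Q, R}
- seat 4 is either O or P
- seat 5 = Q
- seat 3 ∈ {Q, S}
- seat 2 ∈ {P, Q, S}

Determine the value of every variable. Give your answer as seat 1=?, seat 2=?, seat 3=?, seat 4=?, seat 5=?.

seat 1=R, seat 2=P, seat 3=S, seat 4=O, seat 5=Q

seat 5 has just one choice, so seat 5 = Q. Strike Q from seat 1, seat 2, seat 3.
seat 3 must be S (only option left). Eliminate S elsewhere: seat 2.
That leaves seat 2 = P. So seat 1, seat 4 can't be P.
seat 4's domain is down to {O}, so seat 4 = O. Strike O from seat 1.
seat 1 must be R (only option left).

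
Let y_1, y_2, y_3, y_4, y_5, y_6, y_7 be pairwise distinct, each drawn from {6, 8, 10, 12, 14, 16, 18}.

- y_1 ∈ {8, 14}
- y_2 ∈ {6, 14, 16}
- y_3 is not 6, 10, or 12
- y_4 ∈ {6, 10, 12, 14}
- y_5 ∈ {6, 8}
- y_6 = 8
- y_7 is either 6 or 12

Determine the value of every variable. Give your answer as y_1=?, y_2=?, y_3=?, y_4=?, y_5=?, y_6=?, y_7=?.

y_6 must be 8 (only option left). Strike 8 from y_1, y_3, y_5.
y_1 must be 14 (only option left). Eliminate 14 elsewhere: y_2, y_3, y_4.
That leaves y_5 = 6. So y_2, y_4, y_7 can't be 6.
That leaves y_7 = 12. Strike 12 from y_4.
y_2 must be 16 (only option left). So y_3 can't be 16.
y_3 must be 18 (only option left).
That leaves y_4 = 10.

y_1=14, y_2=16, y_3=18, y_4=10, y_5=6, y_6=8, y_7=12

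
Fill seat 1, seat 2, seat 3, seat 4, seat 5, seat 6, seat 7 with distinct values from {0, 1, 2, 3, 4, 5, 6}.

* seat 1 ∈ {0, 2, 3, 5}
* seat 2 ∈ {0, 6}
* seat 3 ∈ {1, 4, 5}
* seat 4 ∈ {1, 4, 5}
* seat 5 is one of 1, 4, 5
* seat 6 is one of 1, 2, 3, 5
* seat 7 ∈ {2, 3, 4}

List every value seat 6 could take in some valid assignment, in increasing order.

2, 3

Among the 7 variables, 6 fits only seat 2 (and all 7 values in {0, 1, 2, 3, 4, 5, 6} must be used), so seat 2 = 6.
The 6 still-open variables draw from only 6 values {0, 1, 2, 3, 4, 5}, so each is used; only seat 1 can be 0, hence seat 1 = 0.
seat 3, seat 4, seat 5 share exactly the 3 values {1, 4, 5}; by pigeonhole those values go to them, so strike 1, 4, 5 from seat 6, seat 7.
No further eliminations apply; seat 6 can still be any of 2, 3.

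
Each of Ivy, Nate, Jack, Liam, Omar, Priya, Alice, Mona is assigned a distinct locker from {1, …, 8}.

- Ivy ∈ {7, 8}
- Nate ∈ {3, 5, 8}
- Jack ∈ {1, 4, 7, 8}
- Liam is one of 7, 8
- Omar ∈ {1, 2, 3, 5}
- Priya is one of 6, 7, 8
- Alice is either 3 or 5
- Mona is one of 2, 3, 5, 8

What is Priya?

The 8 variables together cover exactly {1, 2, 3, 4, 5, 6, 7, 8} — 8 values for 8 variables — and 4 appears only in Jack's list, so Jack = 4.
The 7 still-open variables draw from only 7 values {1, 2, 3, 5, 6, 7, 8}, so each is used; only Omar can be 1, hence Omar = 1.
Among the 6 still-open variables, 2 fits only Mona (and all 6 values in {2, 3, 5, 6, 7, 8} must be used), so Mona = 2.
Among the 5 still-open variables, 6 fits only Priya (and all 5 values in {3, 5, 6, 7, 8} must be used), so Priya = 6.

6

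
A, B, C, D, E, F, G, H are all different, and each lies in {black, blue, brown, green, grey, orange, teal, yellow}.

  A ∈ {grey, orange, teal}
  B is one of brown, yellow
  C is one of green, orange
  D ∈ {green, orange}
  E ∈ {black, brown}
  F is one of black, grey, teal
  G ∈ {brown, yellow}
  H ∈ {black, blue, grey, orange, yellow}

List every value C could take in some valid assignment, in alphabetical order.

green, orange

The 8 variables together cover exactly {black, blue, brown, green, grey, orange, teal, yellow} — 8 values for 8 variables — and blue appears only in H's list, so H = blue.
The 2 variables B and G are confined to {brown, yellow}, which locks those values in; drop them from E.
E has just one choice, so E = black. Remove black from F.
C and D share exactly the 2 values {green, orange}; by pigeonhole those values go to them, so strike green, orange from A.
No further eliminations apply; C can still be any of green, orange.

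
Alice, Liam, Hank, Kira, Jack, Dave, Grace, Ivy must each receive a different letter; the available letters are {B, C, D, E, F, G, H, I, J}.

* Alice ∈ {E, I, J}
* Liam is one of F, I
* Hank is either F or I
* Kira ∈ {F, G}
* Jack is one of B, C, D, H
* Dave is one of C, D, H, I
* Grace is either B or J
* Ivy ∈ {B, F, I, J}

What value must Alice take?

The 2 variables Liam and Hank are confined to {F, I}, which locks those values in; drop them from Alice, Kira, Dave, Ivy.
Kira's domain is down to {G}, so Kira = G.
Grace and Ivy between them cover only {B, J} — a naked pair. Remove those values from Alice, Jack.
So Alice = E.

E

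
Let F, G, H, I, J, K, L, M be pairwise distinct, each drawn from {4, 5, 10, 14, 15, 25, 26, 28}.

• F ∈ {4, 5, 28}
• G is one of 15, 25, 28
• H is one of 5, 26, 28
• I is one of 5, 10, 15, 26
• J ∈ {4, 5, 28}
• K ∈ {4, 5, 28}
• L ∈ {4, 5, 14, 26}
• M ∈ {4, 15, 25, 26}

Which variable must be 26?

H

The 8 variables together cover exactly {4, 5, 10, 14, 15, 25, 26, 28} — 8 values for 8 variables — and 10 appears only in I's list, so I = 10.
The 7 still-open variables draw from only 7 values {4, 5, 14, 15, 25, 26, 28}, so each is used; only L can be 14, hence L = 14.
F, J, K between them cover only {4, 5, 28} — a naked triple. Remove those values from G, H, M.
So 26 goes to H.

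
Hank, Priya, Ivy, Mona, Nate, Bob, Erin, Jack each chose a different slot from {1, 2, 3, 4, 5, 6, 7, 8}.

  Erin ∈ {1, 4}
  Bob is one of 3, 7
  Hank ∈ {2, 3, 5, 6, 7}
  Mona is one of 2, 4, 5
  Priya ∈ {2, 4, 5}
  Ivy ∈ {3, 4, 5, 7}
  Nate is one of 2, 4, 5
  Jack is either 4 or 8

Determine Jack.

The 8 variables together cover exactly {1, 2, 3, 4, 5, 6, 7, 8} — 8 values for 8 variables — and 1 appears only in Erin's list, so Erin = 1.
The 7 still-open variables together cover exactly {2, 3, 4, 5, 6, 7, 8} — 7 values for 7 variables — and 6 appears only in Hank's list, so Hank = 6.
Among the 6 still-open variables, 8 fits only Jack (and all 6 values in {2, 3, 4, 5, 7, 8} must be used), so Jack = 8.

8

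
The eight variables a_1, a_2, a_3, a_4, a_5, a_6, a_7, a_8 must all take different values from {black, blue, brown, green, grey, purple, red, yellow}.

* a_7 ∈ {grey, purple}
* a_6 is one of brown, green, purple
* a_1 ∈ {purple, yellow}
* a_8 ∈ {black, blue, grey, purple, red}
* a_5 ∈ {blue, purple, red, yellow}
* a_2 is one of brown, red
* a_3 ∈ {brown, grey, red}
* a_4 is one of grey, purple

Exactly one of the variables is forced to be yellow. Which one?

The 8 variables together cover exactly {black, blue, brown, green, grey, purple, red, yellow} — 8 values for 8 variables — and black appears only in a_8's list, so a_8 = black.
Among the 7 still-open variables, blue fits only a_5 (and all 7 values in {blue, brown, green, grey, purple, red, yellow} must be used), so a_5 = blue.
The 6 still-open variables together cover exactly {brown, green, grey, purple, red, yellow} — 6 values for 6 variables — and green appears only in a_6's list, so a_6 = green.
Among the 5 still-open variables, yellow fits only a_1 (and all 5 values in {brown, grey, purple, red, yellow} must be used), so a_1 = yellow.

a_1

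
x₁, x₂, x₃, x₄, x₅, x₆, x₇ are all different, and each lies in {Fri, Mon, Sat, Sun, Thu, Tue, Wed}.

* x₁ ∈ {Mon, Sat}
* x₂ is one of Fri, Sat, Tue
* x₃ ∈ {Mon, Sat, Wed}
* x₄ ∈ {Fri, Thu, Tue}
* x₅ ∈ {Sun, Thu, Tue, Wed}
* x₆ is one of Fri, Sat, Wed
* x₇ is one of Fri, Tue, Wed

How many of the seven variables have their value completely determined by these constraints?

2

The 7 variables draw from only 7 values {Fri, Mon, Sat, Sun, Thu, Tue, Wed}, so each is used; only x₅ can be Sun, hence x₅ = Sun.
The 6 still-open variables draw from only 6 values {Fri, Mon, Sat, Thu, Tue, Wed}, so each is used; only x₄ can be Thu, hence x₄ = Thu.
Determined: x₄=Thu, x₅=Sun. The other variables each still have more than one consistent value. That makes 2.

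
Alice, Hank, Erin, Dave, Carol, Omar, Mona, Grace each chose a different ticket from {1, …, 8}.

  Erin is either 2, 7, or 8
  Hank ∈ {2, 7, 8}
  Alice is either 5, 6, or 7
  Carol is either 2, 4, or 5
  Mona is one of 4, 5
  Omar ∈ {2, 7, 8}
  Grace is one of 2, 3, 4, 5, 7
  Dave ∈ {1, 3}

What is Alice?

The 8 variables together cover exactly {1, 2, 3, 4, 5, 6, 7, 8} — 8 values for 8 variables — and 1 appears only in Dave's list, so Dave = 1.
The 7 still-open variables draw from only 7 values {2, 3, 4, 5, 6, 7, 8}, so each is used; only Grace can be 3, hence Grace = 3.
Among the 6 still-open variables, 6 fits only Alice (and all 6 values in {2, 4, 5, 6, 7, 8} must be used), so Alice = 6.

6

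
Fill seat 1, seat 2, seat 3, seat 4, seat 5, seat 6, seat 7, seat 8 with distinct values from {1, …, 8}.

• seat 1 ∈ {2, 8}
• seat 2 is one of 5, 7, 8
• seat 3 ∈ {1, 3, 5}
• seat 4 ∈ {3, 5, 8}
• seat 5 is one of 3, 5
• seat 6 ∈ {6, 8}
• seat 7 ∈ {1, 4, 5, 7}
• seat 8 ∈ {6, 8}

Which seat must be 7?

seat 2

The 8 variables draw from only 8 values {1, 2, 3, 4, 5, 6, 7, 8}, so each is used; only seat 1 can be 2, hence seat 1 = 2.
Among the 7 still-open variables, 4 fits only seat 7 (and all 7 values in {1, 3, 4, 5, 6, 7, 8} must be used), so seat 7 = 4.
The 6 still-open variables draw from only 6 values {1, 3, 5, 6, 7, 8}, so each is used; only seat 3 can be 1, hence seat 3 = 1.
The 5 still-open variables draw from only 5 values {3, 5, 6, 7, 8}, so each is used; only seat 2 can be 7, hence seat 2 = 7.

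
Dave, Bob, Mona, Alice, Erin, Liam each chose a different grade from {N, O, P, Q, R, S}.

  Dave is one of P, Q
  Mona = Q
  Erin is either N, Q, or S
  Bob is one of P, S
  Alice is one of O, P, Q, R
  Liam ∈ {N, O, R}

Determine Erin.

Mona's domain is down to {Q}, so Mona = Q. Remove Q from Dave, Alice, Erin.
Dave must be P (only option left). Remove P from Bob, Alice.
Bob's domain is down to {S}, so Bob = S. So Erin can't be S.
So Erin = N.

N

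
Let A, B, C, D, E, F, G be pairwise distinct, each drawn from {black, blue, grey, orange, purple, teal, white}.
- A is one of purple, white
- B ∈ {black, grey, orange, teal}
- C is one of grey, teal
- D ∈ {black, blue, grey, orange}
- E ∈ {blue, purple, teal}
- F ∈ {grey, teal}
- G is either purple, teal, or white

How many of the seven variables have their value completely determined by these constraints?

C and F share exactly the 2 values {grey, teal}; by pigeonhole those values go to them, so strike grey, teal from B, D, E, G.
The 2 variables A and G are confined to {purple, white}, which locks those values in; drop them from E.
E has just one choice, so E = blue. So D can't be blue.
Determined: E=blue. The other variables each still have more than one consistent value. That makes 1.

1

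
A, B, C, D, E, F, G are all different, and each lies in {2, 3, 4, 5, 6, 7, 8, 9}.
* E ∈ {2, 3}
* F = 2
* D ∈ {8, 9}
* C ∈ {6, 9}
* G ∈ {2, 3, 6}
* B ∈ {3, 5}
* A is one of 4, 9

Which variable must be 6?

G

F must be 2 (only option left). Eliminate 2 elsewhere: E, G.
E has just one choice, so E = 3. So B, G can't be 3.
So 6 goes to G.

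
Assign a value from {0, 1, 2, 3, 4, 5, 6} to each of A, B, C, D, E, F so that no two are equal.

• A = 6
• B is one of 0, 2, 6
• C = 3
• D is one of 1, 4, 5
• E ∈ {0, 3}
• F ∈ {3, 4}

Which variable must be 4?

A's domain is down to {6}, so A = 6. Strike 6 from B.
C has just one choice, so C = 3. Eliminate 3 elsewhere: E, F.
So 4 goes to F.

F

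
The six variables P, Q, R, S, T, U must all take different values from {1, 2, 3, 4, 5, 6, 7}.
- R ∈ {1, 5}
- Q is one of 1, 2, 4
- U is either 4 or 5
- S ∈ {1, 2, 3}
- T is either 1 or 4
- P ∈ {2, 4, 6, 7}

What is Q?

2

R, T, U between them cover only {1, 4, 5} — a naked triple. Remove those values from P, Q, S.
So Q = 2.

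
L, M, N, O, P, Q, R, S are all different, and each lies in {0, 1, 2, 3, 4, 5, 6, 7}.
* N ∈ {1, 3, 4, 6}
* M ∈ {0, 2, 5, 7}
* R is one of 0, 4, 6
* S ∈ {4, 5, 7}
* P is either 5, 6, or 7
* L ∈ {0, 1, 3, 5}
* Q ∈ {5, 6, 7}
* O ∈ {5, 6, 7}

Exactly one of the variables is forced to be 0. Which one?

Among the 8 variables, 2 fits only M (and all 8 values in {0, 1, 2, 3, 4, 5, 6, 7} must be used), so M = 2.
O, P, Q share exactly the 3 values {5, 6, 7}; by pigeonhole those values go to them, so strike 5, 6, 7 from L, N, R, S.
S must be 4 (only option left). So N, R can't be 4.
So 0 goes to R.

R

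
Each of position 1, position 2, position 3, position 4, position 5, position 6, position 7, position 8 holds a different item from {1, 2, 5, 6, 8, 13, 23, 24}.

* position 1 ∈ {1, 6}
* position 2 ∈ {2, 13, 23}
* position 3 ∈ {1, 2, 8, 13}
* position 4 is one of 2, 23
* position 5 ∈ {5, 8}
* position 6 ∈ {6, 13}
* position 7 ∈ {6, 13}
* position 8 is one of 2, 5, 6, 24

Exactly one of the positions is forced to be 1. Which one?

position 1

Among the 8 variables, 24 fits only position 8 (and all 8 values in {1, 2, 5, 6, 8, 13, 23, 24} must be used), so position 8 = 24.
Among the 7 still-open variables, 5 fits only position 5 (and all 7 values in {1, 2, 5, 6, 8, 13, 23} must be used), so position 5 = 5.
The 6 still-open variables draw from only 6 values {1, 2, 6, 8, 13, 23}, so each is used; only position 3 can be 8, hence position 3 = 8.
Among the 5 still-open variables, 1 fits only position 1 (and all 5 values in {1, 2, 6, 13, 23} must be used), so position 1 = 1.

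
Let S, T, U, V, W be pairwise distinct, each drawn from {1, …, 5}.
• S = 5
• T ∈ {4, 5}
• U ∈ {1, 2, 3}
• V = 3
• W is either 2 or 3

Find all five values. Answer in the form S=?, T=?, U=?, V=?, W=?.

S's domain is down to {5}, so S = 5. Remove 5 from T.
T must be 4 (only option left).
V's domain is down to {3}, so V = 3. Strike 3 from U, W.
That leaves W = 2. Eliminate 2 elsewhere: U.
U must be 1 (only option left).

S=5, T=4, U=1, V=3, W=2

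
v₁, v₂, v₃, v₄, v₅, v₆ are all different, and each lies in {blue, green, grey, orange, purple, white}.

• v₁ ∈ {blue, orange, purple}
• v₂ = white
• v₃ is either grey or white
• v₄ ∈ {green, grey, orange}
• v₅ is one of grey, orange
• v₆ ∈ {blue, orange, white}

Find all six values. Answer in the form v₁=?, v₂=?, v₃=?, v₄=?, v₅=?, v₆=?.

v₂ must be white (only option left). So v₃, v₆ can't be white.
That leaves v₃ = grey. So v₄, v₅ can't be grey.
v₅'s domain is down to {orange}, so v₅ = orange. Eliminate orange elsewhere: v₁, v₄, v₆.
That leaves v₆ = blue. Remove blue from v₁.
v₁ must be purple (only option left).
v₄ must be green (only option left).

v₁=purple, v₂=white, v₃=grey, v₄=green, v₅=orange, v₆=blue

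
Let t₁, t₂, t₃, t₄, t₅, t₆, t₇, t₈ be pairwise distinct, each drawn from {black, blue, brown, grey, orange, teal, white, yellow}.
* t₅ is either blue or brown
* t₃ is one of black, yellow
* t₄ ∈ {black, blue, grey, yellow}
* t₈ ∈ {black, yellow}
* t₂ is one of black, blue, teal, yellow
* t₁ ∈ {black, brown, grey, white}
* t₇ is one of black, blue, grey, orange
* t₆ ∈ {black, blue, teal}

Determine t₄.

The 8 variables together cover exactly {black, blue, brown, grey, orange, teal, white, yellow} — 8 values for 8 variables — and orange appears only in t₇'s list, so t₇ = orange.
The 7 still-open variables together cover exactly {black, blue, brown, grey, teal, white, yellow} — 7 values for 7 variables — and white appears only in t₁'s list, so t₁ = white.
Among the 6 still-open variables, brown fits only t₅ (and all 6 values in {black, blue, brown, grey, teal, yellow} must be used), so t₅ = brown.
The 5 still-open variables together cover exactly {black, blue, grey, teal, yellow} — 5 values for 5 variables — and grey appears only in t₄'s list, so t₄ = grey.

grey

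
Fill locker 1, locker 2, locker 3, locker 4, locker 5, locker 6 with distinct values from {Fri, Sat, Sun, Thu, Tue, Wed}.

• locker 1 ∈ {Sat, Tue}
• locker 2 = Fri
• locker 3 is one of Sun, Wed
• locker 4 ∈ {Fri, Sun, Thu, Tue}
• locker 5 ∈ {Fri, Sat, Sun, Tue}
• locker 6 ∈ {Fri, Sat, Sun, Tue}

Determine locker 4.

Thu

locker 2 must be Fri (only option left). So locker 4, locker 5, locker 6 can't be Fri.
Among the 5 still-open variables, Thu fits only locker 4 (and all 5 values in {Sat, Sun, Thu, Tue, Wed} must be used), so locker 4 = Thu.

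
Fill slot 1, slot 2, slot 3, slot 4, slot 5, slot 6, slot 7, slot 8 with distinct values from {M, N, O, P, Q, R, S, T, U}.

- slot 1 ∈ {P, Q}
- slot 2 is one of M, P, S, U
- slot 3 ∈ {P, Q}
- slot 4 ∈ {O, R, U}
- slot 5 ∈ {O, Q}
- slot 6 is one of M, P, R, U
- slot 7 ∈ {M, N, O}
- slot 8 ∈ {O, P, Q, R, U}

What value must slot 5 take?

O

The 8 variables draw from only 8 values {M, N, O, P, Q, R, S, U}, so each is used; only slot 7 can be N, hence slot 7 = N.
The 7 still-open variables draw from only 7 values {M, O, P, Q, R, S, U}, so each is used; only slot 2 can be S, hence slot 2 = S.
The 6 still-open variables together cover exactly {M, O, P, Q, R, U} — 6 values for 6 variables — and M appears only in slot 6's list, so slot 6 = M.
slot 1 and slot 3 between them cover only {P, Q} — a naked pair. Remove those values from slot 5, slot 8.
So slot 5 = O.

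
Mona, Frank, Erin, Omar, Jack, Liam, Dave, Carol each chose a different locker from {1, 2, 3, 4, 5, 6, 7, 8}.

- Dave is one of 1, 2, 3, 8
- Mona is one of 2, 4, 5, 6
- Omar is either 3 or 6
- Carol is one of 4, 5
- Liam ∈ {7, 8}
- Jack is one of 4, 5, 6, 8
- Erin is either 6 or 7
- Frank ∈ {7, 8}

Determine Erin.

6

The 8 variables together cover exactly {1, 2, 3, 4, 5, 6, 7, 8} — 8 values for 8 variables — and 1 appears only in Dave's list, so Dave = 1.
The 7 still-open variables together cover exactly {2, 3, 4, 5, 6, 7, 8} — 7 values for 7 variables — and 2 appears only in Mona's list, so Mona = 2.
Among the 6 still-open variables, 3 fits only Omar (and all 6 values in {3, 4, 5, 6, 7, 8} must be used), so Omar = 3.
Frank and Liam between them cover only {7, 8} — a naked pair. Remove those values from Erin, Jack.
So Erin = 6.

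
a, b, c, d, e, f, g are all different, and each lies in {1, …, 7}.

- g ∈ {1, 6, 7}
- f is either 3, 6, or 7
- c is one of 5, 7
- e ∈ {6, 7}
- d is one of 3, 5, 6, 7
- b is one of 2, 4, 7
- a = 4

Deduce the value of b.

a's domain is down to {4}, so a = 4. Eliminate 4 elsewhere: b.
The 6 still-open variables draw from only 6 values {1, 2, 3, 5, 6, 7}, so each is used; only g can be 1, hence g = 1.
The 5 still-open variables together cover exactly {2, 3, 5, 6, 7} — 5 values for 5 variables — and 2 appears only in b's list, so b = 2.

2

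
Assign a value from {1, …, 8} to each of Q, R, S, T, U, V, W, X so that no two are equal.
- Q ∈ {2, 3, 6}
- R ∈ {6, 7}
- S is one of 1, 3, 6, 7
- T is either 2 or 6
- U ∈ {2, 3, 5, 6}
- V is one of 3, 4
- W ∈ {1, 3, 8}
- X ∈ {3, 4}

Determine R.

7

Among the 8 variables, 5 fits only U (and all 8 values in {1, 2, 3, 4, 5, 6, 7, 8} must be used), so U = 5.
Among the 7 still-open variables, 8 fits only W (and all 7 values in {1, 2, 3, 4, 6, 7, 8} must be used), so W = 8.
The 6 still-open variables draw from only 6 values {1, 2, 3, 4, 6, 7}, so each is used; only S can be 1, hence S = 1.
The 5 still-open variables draw from only 5 values {2, 3, 4, 6, 7}, so each is used; only R can be 7, hence R = 7.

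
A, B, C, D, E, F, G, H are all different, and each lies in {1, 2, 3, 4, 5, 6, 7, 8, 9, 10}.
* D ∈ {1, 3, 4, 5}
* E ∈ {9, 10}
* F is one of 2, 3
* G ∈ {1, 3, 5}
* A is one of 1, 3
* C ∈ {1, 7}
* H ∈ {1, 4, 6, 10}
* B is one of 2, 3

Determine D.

4

B and F between them cover only {2, 3} — a naked pair. Remove those values from A, D, G.
A has just one choice, so A = 1. Strike 1 from C, D, G, H.
That leaves C = 7.
G's domain is down to {5}, so G = 5. Eliminate 5 elsewhere: D.
So D = 4.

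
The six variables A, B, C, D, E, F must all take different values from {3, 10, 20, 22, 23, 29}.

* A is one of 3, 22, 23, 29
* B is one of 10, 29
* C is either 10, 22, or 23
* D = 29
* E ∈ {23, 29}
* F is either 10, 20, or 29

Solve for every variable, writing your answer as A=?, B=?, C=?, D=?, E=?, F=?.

A=3, B=10, C=22, D=29, E=23, F=20

D must be 29 (only option left). Eliminate 29 elsewhere: A, B, E, F.
E's domain is down to {23}, so E = 23. Eliminate 23 elsewhere: A, C.
That leaves B = 10. Eliminate 10 elsewhere: C, F.
C's domain is down to {22}, so C = 22. Strike 22 from A.
F must be 20 (only option left).
A's domain is down to {3}, so A = 3.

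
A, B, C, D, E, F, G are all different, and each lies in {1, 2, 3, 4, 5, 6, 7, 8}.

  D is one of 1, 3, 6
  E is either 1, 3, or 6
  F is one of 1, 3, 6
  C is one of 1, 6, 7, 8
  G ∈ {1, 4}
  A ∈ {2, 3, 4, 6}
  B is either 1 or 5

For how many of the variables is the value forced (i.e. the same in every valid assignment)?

3

The 3 variables D, E, F are confined to {1, 3, 6}, which locks those values in; drop them from A, B, C, G.
B's domain is down to {5}, so B = 5.
G has just one choice, so G = 4. Remove 4 from A.
A's domain is down to {2}, so A = 2.
Determined: A=2, B=5, G=4. The other variables each still have more than one consistent value. That makes 3.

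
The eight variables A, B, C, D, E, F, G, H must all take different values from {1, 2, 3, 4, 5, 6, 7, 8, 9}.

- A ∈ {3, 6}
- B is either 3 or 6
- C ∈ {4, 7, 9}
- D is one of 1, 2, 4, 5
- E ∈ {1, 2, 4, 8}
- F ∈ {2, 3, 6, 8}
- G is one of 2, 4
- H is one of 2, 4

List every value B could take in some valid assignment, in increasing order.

3, 6

The 2 variables A and B are confined to {3, 6}, which locks those values in; drop them from F.
G and H share exactly the 2 values {2, 4}; by pigeonhole those values go to them, so strike 2, 4 from C, D, E, F.
F has just one choice, so F = 8. Eliminate 8 elsewhere: E.
E has just one choice, so E = 1. Strike 1 from D.
D must be 5 (only option left).
No further eliminations apply; B can still be any of 3, 6.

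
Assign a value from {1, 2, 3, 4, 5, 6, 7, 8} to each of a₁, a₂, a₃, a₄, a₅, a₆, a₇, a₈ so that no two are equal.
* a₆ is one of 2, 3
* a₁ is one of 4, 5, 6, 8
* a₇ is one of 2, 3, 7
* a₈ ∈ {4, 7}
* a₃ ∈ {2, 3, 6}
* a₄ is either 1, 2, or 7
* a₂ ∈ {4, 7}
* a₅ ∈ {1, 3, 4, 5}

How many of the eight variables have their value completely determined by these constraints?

4

The 8 variables draw from only 8 values {1, 2, 3, 4, 5, 6, 7, 8}, so each is used; only a₁ can be 8, hence a₁ = 8.
Among the 7 still-open variables, 5 fits only a₅ (and all 7 values in {1, 2, 3, 4, 5, 6, 7} must be used), so a₅ = 5.
The 6 still-open variables together cover exactly {1, 2, 3, 4, 6, 7} — 6 values for 6 variables — and 1 appears only in a₄'s list, so a₄ = 1.
The 5 still-open variables draw from only 5 values {2, 3, 4, 6, 7}, so each is used; only a₃ can be 6, hence a₃ = 6.
a₂ and a₈ between them cover only {4, 7} — a naked pair. Remove those values from a₇.
Determined: a₁=8, a₃=6, a₄=1, a₅=5. The other variables each still have more than one consistent value. That makes 4.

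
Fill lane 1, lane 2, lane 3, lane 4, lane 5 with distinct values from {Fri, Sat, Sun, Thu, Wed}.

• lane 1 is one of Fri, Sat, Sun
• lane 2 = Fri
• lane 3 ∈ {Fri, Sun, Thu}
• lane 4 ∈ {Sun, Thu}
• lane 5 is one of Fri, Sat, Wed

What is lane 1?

lane 2 has just one choice, so lane 2 = Fri. Remove Fri from lane 1, lane 3, lane 5.
The 4 still-open variables together cover exactly {Sat, Sun, Thu, Wed} — 4 values for 4 variables — and Wed appears only in lane 5's list, so lane 5 = Wed.
The 3 still-open variables draw from only 3 values {Sat, Sun, Thu}, so each is used; only lane 1 can be Sat, hence lane 1 = Sat.

Sat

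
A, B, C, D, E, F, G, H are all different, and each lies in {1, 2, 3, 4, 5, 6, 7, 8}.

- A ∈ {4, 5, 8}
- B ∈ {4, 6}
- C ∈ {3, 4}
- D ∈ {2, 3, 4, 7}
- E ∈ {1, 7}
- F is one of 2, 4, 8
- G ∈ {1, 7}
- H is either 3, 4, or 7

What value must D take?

The 8 variables draw from only 8 values {1, 2, 3, 4, 5, 6, 7, 8}, so each is used; only A can be 5, hence A = 5.
Among the 7 still-open variables, 6 fits only B (and all 7 values in {1, 2, 3, 4, 6, 7, 8} must be used), so B = 6.
Among the 6 still-open variables, 8 fits only F (and all 6 values in {1, 2, 3, 4, 7, 8} must be used), so F = 8.
Among the 5 still-open variables, 2 fits only D (and all 5 values in {1, 2, 3, 4, 7} must be used), so D = 2.

2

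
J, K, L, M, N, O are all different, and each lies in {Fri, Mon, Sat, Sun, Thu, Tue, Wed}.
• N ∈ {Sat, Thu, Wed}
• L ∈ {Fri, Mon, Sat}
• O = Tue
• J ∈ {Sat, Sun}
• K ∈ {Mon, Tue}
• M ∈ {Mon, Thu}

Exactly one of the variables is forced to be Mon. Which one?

O must be Tue (only option left). So K can't be Tue.
So Mon goes to K.

K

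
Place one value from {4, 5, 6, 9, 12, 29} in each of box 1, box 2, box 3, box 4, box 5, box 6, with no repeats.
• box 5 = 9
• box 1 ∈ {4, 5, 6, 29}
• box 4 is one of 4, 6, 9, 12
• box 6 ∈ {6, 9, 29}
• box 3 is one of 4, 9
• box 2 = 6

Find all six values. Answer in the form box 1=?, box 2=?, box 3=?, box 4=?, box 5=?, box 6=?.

box 1=5, box 2=6, box 3=4, box 4=12, box 5=9, box 6=29

box 2 has just one choice, so box 2 = 6. Eliminate 6 elsewhere: box 1, box 4, box 6.
box 5's domain is down to {9}, so box 5 = 9. Eliminate 9 elsewhere: box 3, box 4, box 6.
box 6 has just one choice, so box 6 = 29. Strike 29 from box 1.
box 3's domain is down to {4}, so box 3 = 4. Remove 4 from box 1, box 4.
That leaves box 4 = 12.
box 1's domain is down to {5}, so box 1 = 5.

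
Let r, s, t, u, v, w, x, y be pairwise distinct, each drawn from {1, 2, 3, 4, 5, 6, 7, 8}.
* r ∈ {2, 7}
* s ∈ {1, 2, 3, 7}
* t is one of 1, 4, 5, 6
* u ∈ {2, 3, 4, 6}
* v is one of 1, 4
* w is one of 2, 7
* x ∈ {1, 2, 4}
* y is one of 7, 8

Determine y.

8

The 8 variables together cover exactly {1, 2, 3, 4, 5, 6, 7, 8} — 8 values for 8 variables — and 5 appears only in t's list, so t = 5.
The 7 still-open variables together cover exactly {1, 2, 3, 4, 6, 7, 8} — 7 values for 7 variables — and 6 appears only in u's list, so u = 6.
Among the 6 still-open variables, 3 fits only s (and all 6 values in {1, 2, 3, 4, 7, 8} must be used), so s = 3.
Among the 5 still-open variables, 8 fits only y (and all 5 values in {1, 2, 4, 7, 8} must be used), so y = 8.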